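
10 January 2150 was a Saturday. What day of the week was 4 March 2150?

Wednesday

January 2150: 31 − 10 = 21 days remain.
Then February 2150 (28): 28 days.
March 1–4, 2150: 4 days.
Total: 21 + 28 + 4 = 53 days.
53 mod 7 = 4, so 4 days after Saturday is Wednesday.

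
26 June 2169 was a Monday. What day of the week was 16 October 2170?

June 26, 2169 → June 26, 2170: 365 days.
June 2170: 30 − 26 = 4 days remain.
Then July (31), August (31), September (30): 31 + 31 + 30 = 92 days.
October 1–16, 2170: 16 days.
Residual: 112 days.
Total: 477 days.
477 mod 7 = 1, so 1 day after Monday is Tuesday.

Tuesday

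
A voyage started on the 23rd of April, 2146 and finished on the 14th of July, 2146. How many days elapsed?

82

April 2146: 30 − 23 = 7 days remain.
Then May (31), June (30): 31 + 30 = 61 days.
July 1–14, 2146: 14 days.
Total: 7 + 61 + 14 = 82 days.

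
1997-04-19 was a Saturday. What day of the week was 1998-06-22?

Monday

Day-of-year of April 19, 1997: 109.
Day-of-year of June 22, 1998: 173.
1997 has 365 days, so 365 − 109 = 256 days remain in 1997.
Total: 256 + 173 = 429 days.
429 mod 7 = 2, so 2 days after Saturday is Monday.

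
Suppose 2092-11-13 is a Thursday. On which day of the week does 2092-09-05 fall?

Count forward from the earlier date (September 5, 2092) to the later (November 13, 2092):
September 2092: 30 − 5 = 25 days remain.
Then October (31): 31 days.
November 1–13, 2092: 13 days.
Total: 25 + 31 + 13 = 69 days.
69 mod 7 = 6, so 6 days before Thursday is Friday.

Friday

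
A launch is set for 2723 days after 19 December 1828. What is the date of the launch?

3 June 1836

Count 2723 days after December 19, 1828:
Day-of-year of December 19, 1828: 354.
Day-of-year of June 3, 1836: 155.
1828 has 366 days, so 366 − 354 = 12 days remain in 1828.
Full years 1829–1835: 6 common + 1 leap = 6×365 + 1×366 = 2556 days.
Total: 12 + 2556 + 155 = 2723 days.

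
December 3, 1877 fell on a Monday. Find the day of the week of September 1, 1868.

Count forward from the earlier date (September 1, 1868) to the later (December 3, 1877):
From September 1, 1868 to September 1, 1877: 9 years, of which 2 contain a Feb 29 — 7×365 + 2×366 = 3287 days.
September 1877: 30 − 1 = 29 days remain.
Then October (31), November (30): 31 + 30 = 61 days.
December 1–3, 1877: 3 days.
Residual: 93 days.
Total: 3380 days.
3380 mod 7 = 6, so 6 days before Monday is Tuesday.

Tuesday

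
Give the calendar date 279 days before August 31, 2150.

November 25, 2149

Count 279 days before August 31, 2150:
Day-of-year of November 25, 2149: 329.
Day-of-year of August 31, 2150: 243.
2149 has 365 days, so 365 − 329 = 36 days remain in 2149.
Total: 36 + 243 = 279 days.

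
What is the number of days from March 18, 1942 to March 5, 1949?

2544

March 18, 1942 → March 18, 1943: 365 days.
March 18, 1943 → March 18, 1944: 366 days (1944 is a leap year).
March 18, 1944 → March 18, 1945: 365 days.
March 18, 1945 → March 18, 1946: 365 days.
March 18, 1946 → March 18, 1947: 365 days.
March 18, 1947 → March 18, 1948: 366 days (1948 is a leap year).
March 1948: 31 − 18 = 13 days remain.
Then 11 full months totalling 334 days.
March 1–5, 1949: 5 days.
Residual: 352 days.
Total: 2544 days.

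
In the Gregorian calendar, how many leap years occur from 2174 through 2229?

Years divisible by 4: 2176, 2180, …, 2228 — 14 in all.
Of these, 2200 is divisible by 100 but not 400, so not leap.
Leap years: 14 − 1 = 13.

13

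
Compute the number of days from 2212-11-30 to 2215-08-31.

Day-of-year of November 30, 2212: 335.
Day-of-year of August 31, 2215: 243.
2212 has 366 days, so 366 − 335 = 31 days remain in 2212.
Full years: 2213: 365; 2214: 365. Sum = 730.
Total: 31 + 730 + 243 = 1004 days.

1004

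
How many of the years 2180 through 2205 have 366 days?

6

Years divisible by 4 in [2180, 2205]: 2180, 2184, 2188, 2192, 2196, 2200, 2204.
Of these, 2200 is divisible by 100 but not 400, so not leap.
Leap years: 7 − 1 = 6.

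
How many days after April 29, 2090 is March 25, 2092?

April 2090: 30 − 29 = 1 day remains.
Then 22 full months totalling 670 days.
March 1–25, 2092: 25 days.
Total: 1 + 670 + 25 = 696 days.

696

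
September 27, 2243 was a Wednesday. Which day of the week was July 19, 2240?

Sunday

Count forward from the earlier date (July 19, 2240) to the later (September 27, 2243):
July 19, 2240 → July 19, 2241: 365 days.
July 19, 2241 → July 19, 2242: 365 days.
July 19, 2242 → July 19, 2243: 365 days.
July 2243: 31 − 19 = 12 days remain.
Then August (31): 31 days.
September 1–27, 2243: 27 days.
Residual: 70 days.
Total: 1165 days.
1165 mod 7 = 3, so 3 days before Wednesday is Sunday.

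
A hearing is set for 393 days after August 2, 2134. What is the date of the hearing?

August 30, 2135

Count 393 days after August 2, 2134:
August 2, 2134 → August 2, 2135: 365 days.
Within August 2135: 30 − 2 = 28 days.
Total: 393 days.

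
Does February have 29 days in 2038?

No

2038 is not a leap year.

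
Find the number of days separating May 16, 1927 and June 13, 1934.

2585

From May 16, 1927 to May 16, 1934: 7 years, of which 2 contain a Feb 29 — 5×365 + 2×366 = 2557 days.
May 1934: 31 − 16 = 15 days remain.
June 1–13, 1934: 13 days.
Residual: 28 days.
Total: 2585 days.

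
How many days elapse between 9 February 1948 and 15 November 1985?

Day-of-year of February 9, 1948: 40.
Day-of-year of November 15, 1985: 319.
1948 has 366 days, so 366 − 40 = 326 days remain in 1948.
Full years 1949–1984: 27 common + 9 leap = 27×365 + 9×366 = 13149 days.
Total: 326 + 13149 + 319 = 13794 days.

13794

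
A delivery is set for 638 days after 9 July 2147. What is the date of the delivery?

7 April 2149

Count 638 days after July 9, 2147:
Day-of-year of July 9, 2147: 190.
Day-of-year of April 7, 2149: 97.
2147 has 365 days, so 365 − 190 = 175 days remain in 2147.
Full years: 2148: 366. Sum = 366.
Total: 175 + 366 + 97 = 638 days.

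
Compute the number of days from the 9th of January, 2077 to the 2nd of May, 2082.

January 9, 2077 → January 9, 2078: 365 days.
January 9, 2078 → January 9, 2079: 365 days.
January 9, 2079 → January 9, 2080: 365 days.
January 9, 2080 → January 9, 2081: 366 days (2080 is a leap year).
January 9, 2081 → January 9, 2082: 365 days.
January 2082: 31 − 9 = 22 days remain.
Then February 2082 (28), March (31), April (30): 28 + 31 + 30 = 89 days.
May 1–2, 2082: 2 days.
Residual: 113 days.
Total: 1939 days.

1939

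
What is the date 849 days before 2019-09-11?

2017-05-15

Count 849 days before September 11, 2019:
May 2017: 31 − 15 = 16 days remain.
Then 27 full months totalling 822 days.
September 1–11, 2019: 11 days.
Total: 16 + 822 + 11 = 849 days.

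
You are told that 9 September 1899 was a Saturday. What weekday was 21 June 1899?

Wednesday

Count forward from the earlier date (June 21, 1899) to the later (September 9, 1899):
June 1899: 30 − 21 = 9 days remain.
Then July (31), August (31): 31 + 31 = 62 days.
September 1–9, 1899: 9 days.
Total: 9 + 62 + 9 = 80 days.
80 mod 7 = 3, so 3 days before Saturday is Wednesday.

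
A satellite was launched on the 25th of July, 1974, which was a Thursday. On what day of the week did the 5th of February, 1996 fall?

From July 25, 1974 to July 25, 1995: 21 years, of which 5 contain a Feb 29 — 16×365 + 5×366 = 7670 days.
July 1995: 31 − 25 = 6 days remain.
Then August (31), September (30), October (31), November (30), December (31), January (31): 31 + 30 + 31 + 30 + 31 + 31 = 184 days.
February 1–5, 1996: 5 days (1996 is a leap year).
Residual: 195 days.
Total: 7865 days.
7865 mod 7 = 4, so 4 days after Thursday is Monday.

Monday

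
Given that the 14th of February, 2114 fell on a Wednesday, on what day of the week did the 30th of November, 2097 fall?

Count forward from the earlier date (November 30, 2097) to the later (February 14, 2114):
From November 30, 2097 to November 30, 2113: 16 years, of which 3 contain a Feb 29 — 13×365 + 3×366 = 5843 days.
(2100 is not a leap year (divisible by 100 but not 400).)
November 2113: 30 − 30 = 0 days remain.
Then December (31), January (31): 31 + 31 = 62 days.
February 1–14, 2114: 14 days (2114 is not a leap year).
Residual: 76 days.
Total: 5919 days.
5919 mod 7 = 4, so 4 days before Wednesday is Saturday.

Saturday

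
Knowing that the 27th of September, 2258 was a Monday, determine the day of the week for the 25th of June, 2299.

From September 27, 2258 to September 27, 2298: 40 years, of which 10 contain a Feb 29 — 30×365 + 10×366 = 14610 days.
September 2298: 30 − 27 = 3 days remain.
Then October (31), November (30), December (31), January (31), February 2299 (28), March (31), April (30), May (31): 31 + 30 + 31 + 31 + 28 + 31 + 30 + 31 = 243 days.
June 1–25, 2299: 25 days.
Residual: 271 days.
Total: 14881 days.
14881 mod 7 = 6, so 6 days after Monday is Sunday.

Sunday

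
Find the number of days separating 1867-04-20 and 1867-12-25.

249

April 1867: 30 − 20 = 10 days remain.
Then May (31), June (30), July (31), August (31), September (30), October (31), November (30): 31 + 30 + 31 + 31 + 30 + 31 + 30 = 214 days.
December 1–25, 1867: 25 days.
Total: 10 + 214 + 25 = 249 days.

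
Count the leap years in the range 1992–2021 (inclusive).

Years divisible by 4 in [1992, 2021]: 1992, 1996, 2000, 2004, 2008, 2012, 2016, 2020.
2000 is divisible by 400, so still leap.
No century exceptions apply. Count: 8.

8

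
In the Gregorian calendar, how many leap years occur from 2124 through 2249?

Years divisible by 4: 2124, 2128, …, 2248 — 32 in all.
Of these, 2200 is divisible by 100 but not 400, so not leap.
Leap years: 32 − 1 = 31.

31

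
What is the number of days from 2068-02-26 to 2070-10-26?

February 2068: 29 − 26 = 3 days remain (2068 is a leap year, so February has 29 days).
Then 31 full months totalling 944 days.
October 1–26, 2070: 26 days.
Total: 3 + 944 + 26 = 973 days.

973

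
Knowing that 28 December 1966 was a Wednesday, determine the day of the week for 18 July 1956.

Wednesday

Count forward from the earlier date (July 18, 1956) to the later (December 28, 1966):
From July 18, 1956 to July 18, 1966: 10 years, of which 2 contain a Feb 29 — 8×365 + 2×366 = 3652 days.
July 1966: 31 − 18 = 13 days remain.
Then August (31), September (30), October (31), November (30): 31 + 30 + 31 + 30 = 122 days.
December 1–28, 1966: 28 days.
Residual: 163 days.
Total: 3815 days.
3815 is a multiple of 7, so 18 July 1956 falls on the same weekday: Wednesday.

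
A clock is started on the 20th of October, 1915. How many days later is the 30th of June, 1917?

October 1915: 31 − 20 = 11 days remain.
Then 19 full months totalling 578 days.
June 1–30, 1917: 30 days.
Total: 11 + 578 + 30 = 619 days.

619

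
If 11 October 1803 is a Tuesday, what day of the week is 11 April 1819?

From October 11, 1803 to October 11, 1818: 15 years, of which 4 contain a Feb 29 — 11×365 + 4×366 = 5479 days.
October 1818: 31 − 11 = 20 days remain.
Then November (30), December (31), January (31), February 1819 (28), March (31): 30 + 31 + 31 + 28 + 31 = 151 days.
April 1–11, 1819: 11 days.
Residual: 182 days.
Total: 5661 days.
5661 mod 7 = 5, so 5 days after Tuesday is Sunday.

Sunday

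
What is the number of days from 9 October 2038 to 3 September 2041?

Day-of-year of October 9, 2038: 282.
Day-of-year of September 3, 2041: 246.
2038 has 365 days, so 365 − 282 = 83 days remain in 2038.
Full years: 2039: 365; 2040: 366. Sum = 731.
Total: 83 + 731 + 246 = 1060 days.

1060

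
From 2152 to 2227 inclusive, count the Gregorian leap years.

Years divisible by 4: 2152, 2156, …, 2224 — 19 in all.
Of these, 2200 is divisible by 100 but not 400, so not leap.
Leap years: 19 − 1 = 18.

18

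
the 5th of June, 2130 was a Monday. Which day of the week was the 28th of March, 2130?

Tuesday

Count forward from the earlier date (March 28, 2130) to the later (June 5, 2130):
March 2130: 31 − 28 = 3 days remain.
Then April (30), May (31): 30 + 31 = 61 days.
June 1–5, 2130: 5 days.
Total: 3 + 61 + 5 = 69 days.
69 mod 7 = 6, so 6 days before Monday is Tuesday.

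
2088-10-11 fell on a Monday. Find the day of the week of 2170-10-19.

From October 11, 2088 to October 11, 2170: 82 years, of which 19 contain a Feb 29 — 63×365 + 19×366 = 29949 days.
(2100 is not a leap year (divisible by 100 but not 400).)
Within October 2170: 19 − 11 = 8 days.
Total: 29957 days.
29957 mod 7 = 4, so 4 days after Monday is Friday.

Friday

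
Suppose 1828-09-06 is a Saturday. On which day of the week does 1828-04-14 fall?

Count forward from the earlier date (April 14, 1828) to the later (September 6, 1828):
April 1828: 30 − 14 = 16 days remain.
Then May (31), June (30), July (31), August (31): 31 + 30 + 31 + 31 = 123 days.
September 1–6, 1828: 6 days.
Total: 16 + 123 + 6 = 145 days.
145 mod 7 = 5, so 5 days before Saturday is Monday.

Monday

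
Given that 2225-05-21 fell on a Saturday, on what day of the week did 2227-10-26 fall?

May 21, 2225 → May 21, 2226: 365 days.
May 21, 2226 → May 21, 2227: 365 days.
May 2227: 31 − 21 = 10 days remain.
Then June (30), July (31), August (31), September (30): 30 + 31 + 31 + 30 = 122 days.
October 1–26, 2227: 26 days.
Residual: 158 days.
Total: 888 days.
888 mod 7 = 6, so 6 days after Saturday is Friday.

Friday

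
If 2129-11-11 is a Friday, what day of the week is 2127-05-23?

Count forward from the earlier date (May 23, 2127) to the later (November 11, 2129):
Day-of-year of May 23, 2127: 143.
Day-of-year of November 11, 2129: 315.
2127 has 365 days, so 365 − 143 = 222 days remain in 2127.
Full years: 2128: 366. Sum = 366.
Total: 222 + 366 + 315 = 903 days.
903 is a multiple of 7, so 2127-05-23 falls on the same weekday: Friday.

Friday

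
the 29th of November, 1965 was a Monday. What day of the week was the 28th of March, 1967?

Tuesday

Day-of-year of November 29, 1965: 333.
Day-of-year of March 28, 1967: 87.
1965 has 365 days, so 365 − 333 = 32 days remain in 1965.
Full years: 1966: 365. Sum = 365.
Total: 32 + 365 + 87 = 484 days.
484 mod 7 = 1, so 1 day after Monday is Tuesday.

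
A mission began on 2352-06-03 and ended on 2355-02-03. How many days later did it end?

975

Day-of-year of June 3, 2352: 155.
Day-of-year of February 3, 2355: 34.
2352 has 366 days, so 366 − 155 = 211 days remain in 2352.
Full years: 2353: 365; 2354: 365. Sum = 730.
Total: 211 + 730 + 34 = 975 days.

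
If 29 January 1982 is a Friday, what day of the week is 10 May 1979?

Thursday

Count forward from the earlier date (May 10, 1979) to the later (January 29, 1982):
Day-of-year of May 10, 1979: 130.
Day-of-year of January 29, 1982: 29.
1979 has 365 days, so 365 − 130 = 235 days remain in 1979.
Full years: 1980: 366; 1981: 365. Sum = 731.
Total: 235 + 731 + 29 = 995 days.
995 mod 7 = 1, so 1 day before Friday is Thursday.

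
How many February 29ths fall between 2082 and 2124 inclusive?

10

Years divisible by 4 in [2082, 2124]: 2084, 2088, 2092, 2096, 2100, 2104, 2108, 2112, 2116, 2120, 2124.
Of these, 2100 is divisible by 100 but not 400, so not leap.
Leap years: 11 − 1 = 10.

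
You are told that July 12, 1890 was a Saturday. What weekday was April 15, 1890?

Tuesday

Count forward from the earlier date (April 15, 1890) to the later (July 12, 1890):
April 1890: 30 − 15 = 15 days remain.
Then May (31), June (30): 31 + 30 = 61 days.
July 1–12, 1890: 12 days.
Total: 15 + 61 + 12 = 88 days.
88 mod 7 = 4, so 4 days before Saturday is Tuesday.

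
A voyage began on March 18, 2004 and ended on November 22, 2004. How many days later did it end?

249

March 2004: 31 − 18 = 13 days remain.
Then April (30), May (31), June (30), July (31), August (31), September (30), October (31): 30 + 31 + 30 + 31 + 31 + 30 + 31 = 214 days.
November 1–22, 2004: 22 days.
Total: 13 + 214 + 22 = 249 days.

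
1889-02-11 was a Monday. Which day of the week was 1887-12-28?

Count forward from the earlier date (December 28, 1887) to the later (February 11, 1889):
Day-of-year of December 28, 1887: 362.
Day-of-year of February 11, 1889: 42.
1887 has 365 days, so 365 − 362 = 3 days remain in 1887.
Full years: 1888: 366. Sum = 366.
Total: 3 + 366 + 42 = 411 days.
411 mod 7 = 5, so 5 days before Monday is Wednesday.

Wednesday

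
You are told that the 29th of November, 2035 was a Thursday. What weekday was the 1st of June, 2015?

Count forward from the earlier date (June 1, 2015) to the later (November 29, 2035):
Day-of-year of June 1, 2015: 152.
Day-of-year of November 29, 2035: 333.
2015 has 365 days, so 365 − 152 = 213 days remain in 2015.
Full years 2016–2034: 14 common + 5 leap = 14×365 + 5×366 = 6940 days.
Total: 213 + 6940 + 333 = 7486 days.
7486 mod 7 = 3, so 3 days before Thursday is Monday.

Monday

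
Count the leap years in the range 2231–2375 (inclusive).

Years divisible by 4: 2232, 2236, …, 2372 — 36 in all.
Of these, 2300 is divisible by 100 but not 400, so not leap.
Leap years: 36 − 1 = 35.

35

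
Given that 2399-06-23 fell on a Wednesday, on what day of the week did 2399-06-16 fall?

Count forward from the earlier date (June 16, 2399) to the later (June 23, 2399):
Within June 2399: 23 − 16 = 7 days.
7 is a multiple of 7, so 2399-06-16 falls on the same weekday: Wednesday.

Wednesday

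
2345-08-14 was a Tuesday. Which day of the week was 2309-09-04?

Count forward from the earlier date (September 4, 2309) to the later (August 14, 2345):
From September 4, 2309 to September 4, 2344: 35 years, of which 9 contain a Feb 29 — 26×365 + 9×366 = 12784 days.
September 2344: 30 − 4 = 26 days remain.
Then 10 full months totalling 304 days.
August 1–14, 2345: 14 days.
Residual: 344 days.
Total: 13128 days.
13128 mod 7 = 3, so 3 days before Tuesday is Saturday.

Saturday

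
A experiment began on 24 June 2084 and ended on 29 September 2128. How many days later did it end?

Day-of-year of June 24, 2084: 176.
Day-of-year of September 29, 2128: 273.
2084 has 366 days, so 366 − 176 = 190 days remain in 2084.
Full years 2085–2127: 34 common + 9 leap = 34×365 + 9×366 = 15704 days.
Total: 190 + 15704 + 273 = 16167 days.

16167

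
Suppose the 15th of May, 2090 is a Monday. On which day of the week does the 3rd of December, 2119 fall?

Sunday

From May 15, 2090 to May 15, 2119: 29 years, of which 6 contain a Feb 29 — 23×365 + 6×366 = 10591 days.
(2100 is not a leap year (divisible by 100 but not 400).)
May 2119: 31 − 15 = 16 days remain.
Then June (30), July (31), August (31), September (30), October (31), November (30): 30 + 31 + 31 + 30 + 31 + 30 = 183 days.
December 1–3, 2119: 3 days.
Residual: 202 days.
Total: 10793 days.
10793 mod 7 = 6, so 6 days after Monday is Sunday.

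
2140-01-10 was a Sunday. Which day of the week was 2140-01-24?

Sunday

Within January 2140: 24 − 10 = 14 days.
14 is a multiple of 7, so 2140-01-24 falls on the same weekday: Sunday.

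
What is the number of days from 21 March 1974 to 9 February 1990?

5804

From March 21, 1974 to March 21, 1989: 15 years, of which 4 contain a Feb 29 — 11×365 + 4×366 = 5479 days.
March 1989: 31 − 21 = 10 days remain.
Then 10 full months totalling 306 days.
February 1–9, 1990: 9 days (1990 is not a leap year).
Residual: 325 days.
Total: 5804 days.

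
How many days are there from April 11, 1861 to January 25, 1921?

From April 11, 1861 to April 11, 1920: 59 years, of which 14 contain a Feb 29 — 45×365 + 14×366 = 21549 days.
(1900 is not a leap year (divisible by 100 but not 400).)
April 1920: 30 − 11 = 19 days remain.
Then May (31), June (30), July (31), August (31), September (30), October (31), November (30), December (31): 31 + 30 + 31 + 31 + 30 + 31 + 30 + 31 = 245 days.
January 1–25, 1921: 25 days.
Residual: 289 days.
Total: 21838 days.

21838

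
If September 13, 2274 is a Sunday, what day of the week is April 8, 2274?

Count forward from the earlier date (April 8, 2274) to the later (September 13, 2274):
April 2274: 30 − 8 = 22 days remain.
Then May (31), June (30), July (31), August (31): 31 + 30 + 31 + 31 = 123 days.
September 1–13, 2274: 13 days.
Total: 22 + 123 + 13 = 158 days.
158 mod 7 = 4, so 4 days before Sunday is Wednesday.

Wednesday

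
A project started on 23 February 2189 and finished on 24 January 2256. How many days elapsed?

From February 23, 2189 to February 23, 2255: 66 years, of which 15 contain a Feb 29 — 51×365 + 15×366 = 24105 days.
(2200 is not a leap year (divisible by 100 but not 400).)
February 2255: 28 − 23 = 5 days remain (2255 is not a leap year, so February has 28 days).
Then 10 full months totalling 306 days.
January 1–24, 2256: 24 days.
Residual: 335 days.
Total: 24440 days.

24440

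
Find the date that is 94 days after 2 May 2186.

4 August 2186

Count 94 days after May 2, 2186:
May 2186: 31 − 2 = 29 days remain.
Then June (30), July (31): 30 + 31 = 61 days.
August 1–4, 2186: 4 days.
Total: 29 + 61 + 4 = 94 days.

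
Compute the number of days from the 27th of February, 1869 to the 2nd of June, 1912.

Day-of-year of February 27, 1869: 58.
Day-of-year of June 2, 1912: 154.
1869 has 365 days, so 365 − 58 = 307 days remain in 1869.
Full years 1870–1911: 33 common + 9 leap = 33×365 + 9×366 = 15339 days.
Total: 307 + 15339 + 154 = 15800 days.

15800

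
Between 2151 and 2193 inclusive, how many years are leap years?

11

Years divisible by 4 in [2151, 2193]: 2152, 2156, 2160, 2164, 2168, 2172, 2176, 2180, 2184, 2188, 2192.
No century exceptions apply. Count: 11.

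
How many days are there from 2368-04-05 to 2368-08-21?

138

April 2368: 30 − 5 = 25 days remain.
Then May (31), June (30), July (31): 31 + 30 + 31 = 92 days.
August 1–21, 2368: 21 days.
Total: 25 + 92 + 21 = 138 days.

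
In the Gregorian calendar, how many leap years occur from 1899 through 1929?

Years divisible by 4 in [1899, 1929]: 1900, 1904, 1908, 1912, 1916, 1920, 1924, 1928.
Of these, 1900 is divisible by 100 but not 400, so not leap.
Leap years: 8 − 1 = 7.

7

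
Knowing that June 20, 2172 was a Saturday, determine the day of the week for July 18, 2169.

Tuesday

Count forward from the earlier date (July 18, 2169) to the later (June 20, 2172):
Day-of-year of July 18, 2169: 199.
Day-of-year of June 20, 2172: 172.
2169 has 365 days, so 365 − 199 = 166 days remain in 2169.
Full years: 2170: 365; 2171: 365. Sum = 730.
Total: 166 + 730 + 172 = 1068 days.
1068 mod 7 = 4, so 4 days before Saturday is Tuesday.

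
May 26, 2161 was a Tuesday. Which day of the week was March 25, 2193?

Monday

Day-of-year of May 26, 2161: 146.
Day-of-year of March 25, 2193: 84.
2161 has 365 days, so 365 − 146 = 219 days remain in 2161.
Full years 2162–2192: 23 common + 8 leap = 23×365 + 8×366 = 11323 days.
Total: 219 + 11323 + 84 = 11626 days.
11626 mod 7 = 6, so 6 days after Tuesday is Monday.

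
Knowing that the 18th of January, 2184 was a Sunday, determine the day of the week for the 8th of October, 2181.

Monday

Count forward from the earlier date (October 8, 2181) to the later (January 18, 2184):
October 8, 2181 → October 8, 2182: 365 days.
October 8, 2182 → October 8, 2183: 365 days.
October 2183: 31 − 8 = 23 days remain.
Then November (30), December (31): 30 + 31 = 61 days.
January 1–18, 2184: 18 days.
Residual: 102 days.
Total: 832 days.
832 mod 7 = 6, so 6 days before Sunday is Monday.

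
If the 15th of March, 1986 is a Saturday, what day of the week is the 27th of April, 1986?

March 1986: 31 − 15 = 16 days remain.
April 1–27, 1986: 27 days.
Total: 16 + 27 = 43 days.
43 mod 7 = 1, so 1 day after Saturday is Sunday.

Sunday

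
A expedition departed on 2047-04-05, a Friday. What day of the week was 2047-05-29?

Wednesday

April 2047: 30 − 5 = 25 days remain.
May 1–29, 2047: 29 days.
Total: 25 + 29 = 54 days.
54 mod 7 = 5, so 5 days after Friday is Wednesday.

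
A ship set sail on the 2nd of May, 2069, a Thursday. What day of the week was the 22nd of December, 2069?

Sunday

May 2069: 31 − 2 = 29 days remain.
Then June (30), July (31), August (31), September (30), October (31), November (30): 30 + 31 + 31 + 30 + 31 + 30 = 183 days.
December 1–22, 2069: 22 days.
Total: 29 + 183 + 22 = 234 days.
234 mod 7 = 3, so 3 days after Thursday is Sunday.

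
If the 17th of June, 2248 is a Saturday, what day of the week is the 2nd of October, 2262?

From June 17, 2248 to June 17, 2262: 14 years, of which 3 contain a Feb 29 — 11×365 + 3×366 = 5113 days.
June 2262: 30 − 17 = 13 days remain.
Then July (31), August (31), September (30): 31 + 31 + 30 = 92 days.
October 1–2, 2262: 2 days.
Residual: 107 days.
Total: 5220 days.
5220 mod 7 = 5, so 5 days after Saturday is Thursday.

Thursday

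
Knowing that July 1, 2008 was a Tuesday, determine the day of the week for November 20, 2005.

Sunday

Count forward from the earlier date (November 20, 2005) to the later (July 1, 2008):
Day-of-year of November 20, 2005: 324.
Day-of-year of July 1, 2008: 183.
2005 has 365 days, so 365 − 324 = 41 days remain in 2005.
Full years: 2006: 365; 2007: 365. Sum = 730.
Total: 41 + 730 + 183 = 954 days.
954 mod 7 = 2, so 2 days before Tuesday is Sunday.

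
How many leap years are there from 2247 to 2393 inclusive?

36

Years divisible by 4: 2248, 2252, …, 2392 — 37 in all.
Of these, 2300 is divisible by 100 but not 400, so not leap.
Leap years: 37 − 1 = 36.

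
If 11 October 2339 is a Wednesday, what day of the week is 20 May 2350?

From October 11, 2339 to October 11, 2349: 10 years, of which 3 contain a Feb 29 — 7×365 + 3×366 = 3653 days.
October 2349: 31 − 11 = 20 days remain.
Then November (30), December (31), January (31), February 2350 (28), March (31), April (30): 30 + 31 + 31 + 28 + 31 + 30 = 181 days.
May 1–20, 2350: 20 days.
Residual: 221 days.
Total: 3874 days.
3874 mod 7 = 3, so 3 days after Wednesday is Saturday.

Saturday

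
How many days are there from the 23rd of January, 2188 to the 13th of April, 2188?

January 2188: 31 − 23 = 8 days remain.
Then February 2188 (29), March (31): 29 + 31 = 60 days.
April 1–13, 2188: 13 days.
Total: 8 + 60 + 13 = 81 days.

81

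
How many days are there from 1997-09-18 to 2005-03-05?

2725

Day-of-year of September 18, 1997: 261.
Day-of-year of March 5, 2005: 64.
1997 has 365 days, so 365 − 261 = 104 days remain in 1997.
Full years 1998–2004: 5 common + 2 leap = 5×365 + 2×366 = 2557 days.
Total: 104 + 2557 + 64 = 2725 days.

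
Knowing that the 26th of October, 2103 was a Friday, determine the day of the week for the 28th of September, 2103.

Friday

Count forward from the earlier date (September 28, 2103) to the later (October 26, 2103):
September 2103: 30 − 28 = 2 days remain.
October 1–26, 2103: 26 days.
Total: 2 + 26 = 28 days.
28 is a multiple of 7, so the 28th of September, 2103 falls on the same weekday: Friday.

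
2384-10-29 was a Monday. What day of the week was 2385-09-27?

Friday

October 2384: 31 − 29 = 2 days remain.
Then 10 full months totalling 304 days.
September 1–27, 2385: 27 days.
Total: 2 + 304 + 27 = 333 days.
333 mod 7 = 4, so 4 days after Monday is Friday.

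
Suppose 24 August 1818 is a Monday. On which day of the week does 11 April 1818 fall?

Saturday

Count forward from the earlier date (April 11, 1818) to the later (August 24, 1818):
April 1818: 30 − 11 = 19 days remain.
Then May (31), June (30), July (31): 31 + 30 + 31 = 92 days.
August 1–24, 1818: 24 days.
Total: 19 + 92 + 24 = 135 days.
135 mod 7 = 2, so 2 days before Monday is Saturday.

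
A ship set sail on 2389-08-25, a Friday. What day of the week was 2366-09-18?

Count forward from the earlier date (September 18, 2366) to the later (August 25, 2389):
From September 18, 2366 to September 18, 2388: 22 years, of which 6 contain a Feb 29 — 16×365 + 6×366 = 8036 days.
September 2388: 30 − 18 = 12 days remain.
Then 10 full months totalling 304 days.
August 1–25, 2389: 25 days.
Residual: 341 days.
Total: 8377 days.
8377 mod 7 = 5, so 5 days before Friday is Sunday.

Sunday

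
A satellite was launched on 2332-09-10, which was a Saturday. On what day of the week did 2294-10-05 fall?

Count forward from the earlier date (October 5, 2294) to the later (September 10, 2332):
Day-of-year of October 5, 2294: 278.
Day-of-year of September 10, 2332: 254.
2294 has 365 days, so 365 − 278 = 87 days remain in 2294.
Full years 2295–2331: 29 common + 8 leap = 29×365 + 8×366 = 13513 days.
Total: 87 + 13513 + 254 = 13854 days.
13854 mod 7 = 1, so 1 day before Saturday is Friday.

Friday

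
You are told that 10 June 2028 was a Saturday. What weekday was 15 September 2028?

June 2028: 30 − 10 = 20 days remain.
Then July (31), August (31): 31 + 31 = 62 days.
September 1–15, 2028: 15 days.
Total: 20 + 62 + 15 = 97 days.
97 mod 7 = 6, so 6 days after Saturday is Friday.

Friday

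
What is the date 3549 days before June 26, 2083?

October 7, 2073

Count 3549 days before June 26, 2083:
Day-of-year of October 7, 2073: 280.
Day-of-year of June 26, 2083: 177.
2073 has 365 days, so 365 − 280 = 85 days remain in 2073.
Full years 2074–2082: 7 common + 2 leap = 7×365 + 2×366 = 3287 days.
Total: 85 + 3287 + 177 = 3549 days.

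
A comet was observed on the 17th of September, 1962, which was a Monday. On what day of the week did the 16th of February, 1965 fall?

Tuesday

September 17, 1962 → September 17, 1963: 365 days.
September 17, 1963 → September 17, 1964: 366 days (1964 is a leap year).
September 1964: 30 − 17 = 13 days remain.
Then October (31), November (30), December (31), January (31): 31 + 30 + 31 + 31 = 123 days.
February 1–16, 1965: 16 days (1965 is not a leap year).
Residual: 152 days.
Total: 883 days.
883 mod 7 = 1, so 1 day after Monday is Tuesday.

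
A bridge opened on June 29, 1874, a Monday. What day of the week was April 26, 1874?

Sunday

Count forward from the earlier date (April 26, 1874) to the later (June 29, 1874):
April 1874: 30 − 26 = 4 days remain.
Then May (31): 31 days.
June 1–29, 1874: 29 days.
Total: 4 + 31 + 29 = 64 days.
64 mod 7 = 1, so 1 day before Monday is Sunday.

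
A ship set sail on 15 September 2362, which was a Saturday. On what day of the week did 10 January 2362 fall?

Wednesday

Count forward from the earlier date (January 10, 2362) to the later (September 15, 2362):
January 2362: 31 − 10 = 21 days remain.
Then February 2362 (28), March (31), April (30), May (31), June (30), July (31), August (31): 28 + 31 + 30 + 31 + 30 + 31 + 31 = 212 days.
September 1–15, 2362: 15 days.
Total: 21 + 212 + 15 = 248 days.
248 mod 7 = 3, so 3 days before Saturday is Wednesday.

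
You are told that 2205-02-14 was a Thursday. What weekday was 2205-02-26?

Within February 2205: 26 − 14 = 12 days.
12 mod 7 = 5, so 5 days after Thursday is Tuesday.

Tuesday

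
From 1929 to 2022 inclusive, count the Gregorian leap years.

23

Years divisible by 4: 1932, 1936, …, 2020 — 23 in all.
2000 is divisible by 400, so still leap.
No century exceptions apply. Count: 23.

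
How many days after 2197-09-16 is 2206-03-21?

From September 16, 2197 to September 16, 2205: 8 years, of which 1 contains a Feb 29 — 7×365 + 1×366 = 2921 days.
(2200 is not a leap year (divisible by 100 but not 400).)
September 2205: 30 − 16 = 14 days remain.
Then October (31), November (30), December (31), January (31), February 2206 (28): 31 + 30 + 31 + 31 + 28 = 151 days.
March 1–21, 2206: 21 days.
Residual: 186 days.
Total: 3107 days.

3107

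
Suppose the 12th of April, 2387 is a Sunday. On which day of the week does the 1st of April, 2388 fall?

April 2387: 30 − 12 = 18 days remain.
Then 11 full months totalling 336 days.
April 1, 2388: 1 day.
Residual: 355 days.
Total: 355 days.
355 mod 7 = 5, so 5 days after Sunday is Friday.

Friday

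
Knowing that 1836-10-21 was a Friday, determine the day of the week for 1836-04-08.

Friday

Count forward from the earlier date (April 8, 1836) to the later (October 21, 1836):
April 1836: 30 − 8 = 22 days remain.
Then May (31), June (30), July (31), August (31), September (30): 31 + 30 + 31 + 31 + 30 = 153 days.
October 1–21, 1836: 21 days.
Total: 22 + 153 + 21 = 196 days.
196 is a multiple of 7, so 1836-04-08 falls on the same weekday: Friday.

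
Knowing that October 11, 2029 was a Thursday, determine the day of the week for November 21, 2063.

From October 11, 2029 to October 11, 2063: 34 years, of which 8 contain a Feb 29 — 26×365 + 8×366 = 12418 days.
October 2063: 31 − 11 = 20 days remain.
November 1–21, 2063: 21 days.
Residual: 41 days.
Total: 12459 days.
12459 mod 7 = 6, so 6 days after Thursday is Wednesday.

Wednesday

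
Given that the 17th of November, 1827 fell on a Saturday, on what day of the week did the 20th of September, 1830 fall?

Monday

November 17, 1827 → November 17, 1828: 366 days (1828 is a leap year).
November 17, 1828 → November 17, 1829: 365 days.
November 1829: 30 − 17 = 13 days remain.
Then 9 full months totalling 274 days.
September 1–20, 1830: 20 days.
Residual: 307 days.
Total: 1038 days.
1038 mod 7 = 2, so 2 days after Saturday is Monday.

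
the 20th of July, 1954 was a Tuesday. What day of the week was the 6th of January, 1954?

Count forward from the earlier date (January 6, 1954) to the later (July 20, 1954):
January 1954: 31 − 6 = 25 days remain.
Then February 1954 (28), March (31), April (30), May (31), June (30): 28 + 31 + 30 + 31 + 30 = 150 days.
July 1–20, 1954: 20 days.
Total: 25 + 150 + 20 = 195 days.
195 mod 7 = 6, so 6 days before Tuesday is Wednesday.

Wednesday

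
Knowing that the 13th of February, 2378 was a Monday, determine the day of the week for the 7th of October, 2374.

Count forward from the earlier date (October 7, 2374) to the later (February 13, 2378):
Day-of-year of October 7, 2374: 280.
Day-of-year of February 13, 2378: 44.
2374 has 365 days, so 365 − 280 = 85 days remain in 2374.
Full years: 2375: 365; 2376: 366; 2377: 365. Sum = 1096.
Total: 85 + 1096 + 44 = 1225 days.
1225 is a multiple of 7, so the 7th of October, 2374 falls on the same weekday: Monday.

Monday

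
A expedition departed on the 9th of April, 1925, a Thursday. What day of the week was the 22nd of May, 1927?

April 9, 1925 → April 9, 1926: 365 days.
April 9, 1926 → April 9, 1927: 365 days.
April 1927: 30 − 9 = 21 days remain.
May 1–22, 1927: 22 days.
Residual: 43 days.
Total: 773 days.
773 mod 7 = 3, so 3 days after Thursday is Sunday.

Sunday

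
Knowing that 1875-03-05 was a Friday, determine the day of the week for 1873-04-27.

Count forward from the earlier date (April 27, 1873) to the later (March 5, 1875):
April 1873: 30 − 27 = 3 days remain.
Then 22 full months totalling 669 days.
March 1–5, 1875: 5 days.
Total: 3 + 669 + 5 = 677 days.
677 mod 7 = 5, so 5 days before Friday is Sunday.

Sunday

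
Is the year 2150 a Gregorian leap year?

No

2150 is not a leap year.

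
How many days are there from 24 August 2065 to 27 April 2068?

Day-of-year of August 24, 2065: 236.
Day-of-year of April 27, 2068: 118.
2065 has 365 days, so 365 − 236 = 129 days remain in 2065.
Full years: 2066: 365; 2067: 365. Sum = 730.
Total: 129 + 730 + 118 = 977 days.

977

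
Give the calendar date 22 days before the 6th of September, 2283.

the 15th of August, 2283

Count 22 days before September 6, 2283:
August 2283: 31 − 15 = 16 days remain.
September 1–6, 2283: 6 days.
Total: 16 + 6 = 22 days.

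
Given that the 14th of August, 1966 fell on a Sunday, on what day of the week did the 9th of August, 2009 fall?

Sunday

Day-of-year of August 14, 1966: 226.
Day-of-year of August 9, 2009: 221.
1966 has 365 days, so 365 − 226 = 139 days remain in 1966.
Full years 1967–2008: 31 common + 11 leap = 31×365 + 11×366 = 15341 days.
Total: 139 + 15341 + 221 = 15701 days.
15701 is a multiple of 7, so the 9th of August, 2009 falls on the same weekday: Sunday.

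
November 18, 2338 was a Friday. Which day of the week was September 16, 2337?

Count forward from the earlier date (September 16, 2337) to the later (November 18, 2338):
September 2337: 30 − 16 = 14 days remain.
Then 13 full months totalling 396 days.
November 1–18, 2338: 18 days.
Total: 14 + 396 + 18 = 428 days.
428 mod 7 = 1, so 1 day before Friday is Thursday.

Thursday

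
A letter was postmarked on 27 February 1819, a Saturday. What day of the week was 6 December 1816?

Friday

Count forward from the earlier date (December 6, 1816) to the later (February 27, 1819):
December 6, 1816 → December 6, 1817: 365 days.
December 6, 1817 → December 6, 1818: 365 days.
December 1818: 31 − 6 = 25 days remain.
Then January (31): 31 days.
February 1–27, 1819: 27 days (1819 is not a leap year).
Residual: 83 days.
Total: 813 days.
813 mod 7 = 1, so 1 day before Saturday is Friday.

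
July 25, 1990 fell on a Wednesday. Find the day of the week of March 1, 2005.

Tuesday

From July 25, 1990 to July 25, 2004: 14 years, of which 4 contain a Feb 29 — 10×365 + 4×366 = 5114 days.
(2000 is a leap year (divisible by 400).)
July 2004: 31 − 25 = 6 days remain.
Then August (31), September (30), October (31), November (30), December (31), January (31), February 2005 (28): 31 + 30 + 31 + 30 + 31 + 31 + 28 = 212 days.
March 1, 2005: 1 day.
Residual: 219 days.
Total: 5333 days.
5333 mod 7 = 6, so 6 days after Wednesday is Tuesday.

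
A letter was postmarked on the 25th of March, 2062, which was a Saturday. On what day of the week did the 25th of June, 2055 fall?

Count forward from the earlier date (June 25, 2055) to the later (March 25, 2062):
June 25, 2055 → June 25, 2056: 366 days (2056 is a leap year).
June 25, 2056 → June 25, 2057: 365 days.
June 25, 2057 → June 25, 2058: 365 days.
June 25, 2058 → June 25, 2059: 365 days.
June 25, 2059 → June 25, 2060: 366 days (2060 is a leap year).
June 25, 2060 → June 25, 2061: 365 days.
June 2061: 30 − 25 = 5 days remain.
Then July (31), August (31), September (30), October (31), November (30), December (31), January (31), February 2062 (28): 31 + 31 + 30 + 31 + 30 + 31 + 31 + 28 = 243 days.
March 1–25, 2062: 25 days.
Residual: 273 days.
Total: 2465 days.
2465 mod 7 = 1, so 1 day before Saturday is Friday.

Friday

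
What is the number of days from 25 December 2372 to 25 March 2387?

From December 25, 2372 to December 25, 2386: 14 years, of which 3 contain a Feb 29 — 11×365 + 3×366 = 5113 days.
December 2386: 31 − 25 = 6 days remain.
Then January (31), February 2387 (28): 31 + 28 = 59 days.
March 1–25, 2387: 25 days.
Residual: 90 days.
Total: 5203 days.

5203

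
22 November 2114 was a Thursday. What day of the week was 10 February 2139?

Tuesday

Day-of-year of November 22, 2114: 326.
Day-of-year of February 10, 2139: 41.
2114 has 365 days, so 365 − 326 = 39 days remain in 2114.
Full years 2115–2138: 18 common + 6 leap = 18×365 + 6×366 = 8766 days.
Total: 39 + 8766 + 41 = 8846 days.
8846 mod 7 = 5, so 5 days after Thursday is Tuesday.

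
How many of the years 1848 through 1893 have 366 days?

Years divisible by 4 in [1848, 1893]: 1848, 1852, 1856, 1860, 1864, 1868, 1872, 1876, 1880, 1884, 1888, 1892.
No century exceptions apply. Count: 12.

12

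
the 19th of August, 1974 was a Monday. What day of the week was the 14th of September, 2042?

From August 19, 1974 to August 19, 2042: 68 years, of which 17 contain a Feb 29 — 51×365 + 17×366 = 24837 days.
(2000 is a leap year (divisible by 400).)
August 2042: 31 − 19 = 12 days remain.
September 1–14, 2042: 14 days.
Residual: 26 days.
Total: 24863 days.
24863 mod 7 = 6, so 6 days after Monday is Sunday.

Sunday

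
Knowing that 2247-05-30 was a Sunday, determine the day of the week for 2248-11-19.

May 2247: 31 − 30 = 1 day remains.
Then 17 full months totalling 519 days.
November 1–19, 2248: 19 days.
Total: 1 + 519 + 19 = 539 days.
539 is a multiple of 7, so 2248-11-19 falls on the same weekday: Sunday.

Sunday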